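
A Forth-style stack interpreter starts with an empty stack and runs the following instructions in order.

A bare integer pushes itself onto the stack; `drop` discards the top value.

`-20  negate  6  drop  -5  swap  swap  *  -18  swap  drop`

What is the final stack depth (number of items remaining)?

-20    → -20
negate → 20
6      → 20 6
drop   → 20
-5     → 20 -5
swap   → -5 20
swap   → 20 -5
*      → -100
-18    → -100 -18
swap   → -18 -100
drop   → -18

1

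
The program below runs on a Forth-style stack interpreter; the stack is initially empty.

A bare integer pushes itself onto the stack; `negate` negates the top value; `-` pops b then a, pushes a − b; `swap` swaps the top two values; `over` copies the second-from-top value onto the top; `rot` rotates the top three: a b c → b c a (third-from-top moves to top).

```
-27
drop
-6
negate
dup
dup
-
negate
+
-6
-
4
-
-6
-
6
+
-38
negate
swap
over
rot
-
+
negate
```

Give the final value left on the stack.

-20

-27     [-27]
drop    []
-6      [-6]
negate  [6]
dup     [6, 6]
dup     [6, 6, 6]
-       [6, 0]
negate  [6, 0]
+       [6]
-6      [6, -6]
-       [12]
4       [12, 4]
-       [8]
-6      [8, -6]
-       [14]
6       [14, 6]
+       [20]
-38     [20, -38]
negate  [20, 38]
swap    [38, 20]
over    [38, 20, 38]
rot     [20, 38, 38]
-       [20, 0]
+       [20]
negate  [-20]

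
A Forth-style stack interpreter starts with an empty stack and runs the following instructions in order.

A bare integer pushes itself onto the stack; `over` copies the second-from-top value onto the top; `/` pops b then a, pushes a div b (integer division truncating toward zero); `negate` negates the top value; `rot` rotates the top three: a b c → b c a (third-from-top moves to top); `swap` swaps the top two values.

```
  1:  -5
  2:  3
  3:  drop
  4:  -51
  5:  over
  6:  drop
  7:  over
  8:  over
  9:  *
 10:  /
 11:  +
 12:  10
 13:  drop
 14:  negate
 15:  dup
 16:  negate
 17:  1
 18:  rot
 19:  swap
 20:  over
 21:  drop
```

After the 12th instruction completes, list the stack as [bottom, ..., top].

[-5, 10]

-5   : [-5]
3    : [-5, 3]
drop : [-5]
-51  : [-5, -51]
over : [-5, -51, -5]
drop : [-5, -51]
over : [-5, -51, -5]
over : [-5, -51, -5, -51]
*    : [-5, -51, 255]
/    : [-5, 0]
+    : [-5]
10   : [-5, 10]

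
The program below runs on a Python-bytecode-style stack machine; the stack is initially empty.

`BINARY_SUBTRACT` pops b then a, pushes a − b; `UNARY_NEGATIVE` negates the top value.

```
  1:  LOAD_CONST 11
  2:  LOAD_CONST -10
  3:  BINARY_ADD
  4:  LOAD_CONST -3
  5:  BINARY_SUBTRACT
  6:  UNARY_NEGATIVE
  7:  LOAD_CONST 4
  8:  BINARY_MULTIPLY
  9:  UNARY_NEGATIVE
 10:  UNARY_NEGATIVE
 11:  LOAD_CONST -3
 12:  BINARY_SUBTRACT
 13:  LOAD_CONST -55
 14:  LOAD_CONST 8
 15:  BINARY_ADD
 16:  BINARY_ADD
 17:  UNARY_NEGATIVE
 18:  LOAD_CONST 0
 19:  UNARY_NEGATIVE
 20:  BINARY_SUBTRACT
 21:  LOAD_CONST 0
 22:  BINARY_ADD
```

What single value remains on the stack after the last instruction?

LOAD_CONST 11    11
LOAD_CONST -10   11 -10
BINARY_ADD       1
LOAD_CONST -3    1 -3
BINARY_SUBTRACT  4
UNARY_NEGATIVE   -4
LOAD_CONST 4     -4 4
BINARY_MULTIPLY  -16
UNARY_NEGATIVE   16
UNARY_NEGATIVE   -16
LOAD_CONST -3    -16 -3
BINARY_SUBTRACT  -13
LOAD_CONST -55   -13 -55
LOAD_CONST 8     -13 -55 8
BINARY_ADD       -13 -47
BINARY_ADD       -60
UNARY_NEGATIVE   60
LOAD_CONST 0     60 0
UNARY_NEGATIVE   60 0
BINARY_SUBTRACT  60
LOAD_CONST 0     60 0
BINARY_ADD       60

60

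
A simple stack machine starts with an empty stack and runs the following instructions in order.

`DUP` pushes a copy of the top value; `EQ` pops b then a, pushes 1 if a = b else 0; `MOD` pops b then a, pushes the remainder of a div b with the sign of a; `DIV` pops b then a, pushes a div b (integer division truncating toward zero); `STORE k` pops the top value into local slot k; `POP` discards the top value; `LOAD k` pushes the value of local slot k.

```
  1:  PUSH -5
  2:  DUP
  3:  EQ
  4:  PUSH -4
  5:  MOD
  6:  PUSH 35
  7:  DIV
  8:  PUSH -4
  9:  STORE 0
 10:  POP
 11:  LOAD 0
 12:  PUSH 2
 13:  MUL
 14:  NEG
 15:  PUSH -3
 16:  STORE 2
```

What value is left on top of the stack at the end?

8

PUSH -5  -5
DUP      -5 -5
EQ       1
PUSH -4  1 -4
MOD      1
PUSH 35  1 35
DIV      0
PUSH -4  0 -4
STORE 0  0
POP      (empty)
LOAD 0   -4
PUSH 2   -4 2
MUL      -8
NEG      8
PUSH -3  8 -3
STORE 2  8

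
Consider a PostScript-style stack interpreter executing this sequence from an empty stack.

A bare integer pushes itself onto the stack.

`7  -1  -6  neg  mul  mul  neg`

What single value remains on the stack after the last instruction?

7   -> [7]
-1  -> [7, -1]
-6  -> [7, -1, -6]
neg -> [7, -1, 6]
mul -> [7, -6]
mul -> [-42]
neg -> [42]

42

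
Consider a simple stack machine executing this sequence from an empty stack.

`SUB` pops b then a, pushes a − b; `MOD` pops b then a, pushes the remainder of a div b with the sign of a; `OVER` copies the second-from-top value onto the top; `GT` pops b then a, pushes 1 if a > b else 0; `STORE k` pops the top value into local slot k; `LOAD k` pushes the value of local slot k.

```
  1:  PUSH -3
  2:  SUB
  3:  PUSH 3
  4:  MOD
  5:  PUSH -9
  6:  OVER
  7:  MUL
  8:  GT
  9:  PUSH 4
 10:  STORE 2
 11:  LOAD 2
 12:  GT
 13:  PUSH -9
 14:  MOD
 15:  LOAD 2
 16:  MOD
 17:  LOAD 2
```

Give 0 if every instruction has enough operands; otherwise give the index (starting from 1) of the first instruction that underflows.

2

PUSH -3 : [-3]
SUB  — needs 2 operands, stack has 1 → underflow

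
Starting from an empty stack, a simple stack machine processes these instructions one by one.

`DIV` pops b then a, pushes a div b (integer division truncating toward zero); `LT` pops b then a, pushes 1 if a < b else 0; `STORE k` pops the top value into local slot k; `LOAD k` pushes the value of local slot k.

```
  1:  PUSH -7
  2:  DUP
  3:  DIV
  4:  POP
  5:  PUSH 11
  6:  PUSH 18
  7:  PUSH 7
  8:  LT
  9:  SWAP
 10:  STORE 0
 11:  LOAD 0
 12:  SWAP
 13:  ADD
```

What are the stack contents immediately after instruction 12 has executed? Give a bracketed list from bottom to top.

PUSH -7  [-7]
DUP      [-7, -7]
DIV      [1]
POP      []
PUSH 11  [11]
PUSH 18  [11, 18]
PUSH 7   [11, 18, 7]
LT       [11, 0]
SWAP     [0, 11]
STORE 0  [0]
LOAD 0   [0, 11]
SWAP     [11, 0]

[11, 0]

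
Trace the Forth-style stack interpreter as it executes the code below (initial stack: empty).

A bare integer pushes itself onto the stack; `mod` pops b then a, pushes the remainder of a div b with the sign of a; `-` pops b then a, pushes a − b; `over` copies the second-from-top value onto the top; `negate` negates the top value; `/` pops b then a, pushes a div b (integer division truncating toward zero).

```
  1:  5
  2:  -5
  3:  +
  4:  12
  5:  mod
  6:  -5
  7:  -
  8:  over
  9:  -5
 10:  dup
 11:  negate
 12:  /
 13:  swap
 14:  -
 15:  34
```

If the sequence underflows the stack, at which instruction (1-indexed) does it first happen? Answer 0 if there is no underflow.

8

5   : [5]
-5  : [5, -5]
+   : [0]
12  : [0, 12]
mod : [0]
-5  : [0, -5]
-   : [5]
over  — needs 2 operands, stack has 1 → underflow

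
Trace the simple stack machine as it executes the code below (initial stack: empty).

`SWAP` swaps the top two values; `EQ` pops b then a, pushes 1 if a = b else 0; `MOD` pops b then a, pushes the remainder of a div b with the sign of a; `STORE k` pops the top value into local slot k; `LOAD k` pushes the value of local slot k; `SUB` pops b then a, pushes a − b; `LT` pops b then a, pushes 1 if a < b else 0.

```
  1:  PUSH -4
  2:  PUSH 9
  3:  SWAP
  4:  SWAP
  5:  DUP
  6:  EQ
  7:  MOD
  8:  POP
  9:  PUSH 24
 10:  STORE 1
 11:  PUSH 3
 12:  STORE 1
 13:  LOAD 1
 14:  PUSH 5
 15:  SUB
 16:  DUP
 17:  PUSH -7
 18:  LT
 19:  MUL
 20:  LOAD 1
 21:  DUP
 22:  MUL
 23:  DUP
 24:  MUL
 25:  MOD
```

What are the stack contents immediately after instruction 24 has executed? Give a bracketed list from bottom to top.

[0, 81]

PUSH -4 -> [-4]
PUSH 9  -> [-4, 9]
SWAP    -> [9, -4]
SWAP    -> [-4, 9]
DUP     -> [-4, 9, 9]
EQ      -> [-4, 1]
MOD     -> [0]
POP     -> []
PUSH 24 -> [24]
STORE 1 -> []
PUSH 3  -> [3]
STORE 1 -> []
LOAD 1  -> [3]
PUSH 5  -> [3, 5]
SUB     -> [-2]
DUP     -> [-2, -2]
PUSH -7 -> [-2, -2, -7]
LT      -> [-2, 0]
MUL     -> [0]
LOAD 1  -> [0, 3]
DUP     -> [0, 3, 3]
MUL     -> [0, 9]
DUP     -> [0, 9, 9]
MUL     -> [0, 81]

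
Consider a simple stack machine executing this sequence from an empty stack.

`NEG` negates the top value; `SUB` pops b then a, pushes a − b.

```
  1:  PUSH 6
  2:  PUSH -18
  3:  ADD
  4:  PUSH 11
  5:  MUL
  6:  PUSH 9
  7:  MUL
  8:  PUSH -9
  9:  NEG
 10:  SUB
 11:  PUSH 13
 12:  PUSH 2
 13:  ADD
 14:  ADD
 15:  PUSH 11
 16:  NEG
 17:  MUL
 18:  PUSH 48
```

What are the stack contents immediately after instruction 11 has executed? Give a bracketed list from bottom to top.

PUSH 6    [6]
PUSH -18  [6, -18]
ADD       [-12]
PUSH 11   [-12, 11]
MUL       [-132]
PUSH 9    [-132, 9]
MUL       [-1188]
PUSH -9   [-1188, -9]
NEG       [-1188, 9]
SUB       [-1197]
PUSH 13   [-1197, 13]

[-1197, 13]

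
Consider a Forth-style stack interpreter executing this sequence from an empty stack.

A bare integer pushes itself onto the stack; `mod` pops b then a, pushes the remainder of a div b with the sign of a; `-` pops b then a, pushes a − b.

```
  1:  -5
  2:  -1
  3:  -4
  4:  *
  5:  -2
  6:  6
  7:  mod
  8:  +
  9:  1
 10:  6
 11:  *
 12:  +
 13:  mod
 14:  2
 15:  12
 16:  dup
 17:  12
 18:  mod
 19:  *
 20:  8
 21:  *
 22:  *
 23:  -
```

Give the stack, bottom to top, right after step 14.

-5   [-5]
-1   [-5, -1]
-4   [-5, -1, -4]
*    [-5, 4]
-2   [-5, 4, -2]
6    [-5, 4, -2, 6]
mod  [-5, 4, -2]
+    [-5, 2]
1    [-5, 2, 1]
6    [-5, 2, 1, 6]
*    [-5, 2, 6]
+    [-5, 8]
mod  [-5]
2    [-5, 2]

[-5, 2]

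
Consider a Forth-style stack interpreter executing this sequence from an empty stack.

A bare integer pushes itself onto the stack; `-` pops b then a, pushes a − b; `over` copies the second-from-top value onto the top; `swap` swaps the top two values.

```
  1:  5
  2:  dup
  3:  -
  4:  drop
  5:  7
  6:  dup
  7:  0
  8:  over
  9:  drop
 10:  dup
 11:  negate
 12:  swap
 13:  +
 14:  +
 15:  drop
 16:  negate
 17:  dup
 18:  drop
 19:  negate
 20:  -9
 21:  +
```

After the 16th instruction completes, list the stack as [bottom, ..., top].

5      → [5]
dup    → [5, 5]
-      → [0]
drop   → []
7      → [7]
dup    → [7, 7]
0      → [7, 7, 0]
over   → [7, 7, 0, 7]
drop   → [7, 7, 0]
dup    → [7, 7, 0, 0]
negate → [7, 7, 0, 0]
swap   → [7, 7, 0, 0]
+      → [7, 7, 0]
+      → [7, 7]
drop   → [7]
negate → [-7]

[-7]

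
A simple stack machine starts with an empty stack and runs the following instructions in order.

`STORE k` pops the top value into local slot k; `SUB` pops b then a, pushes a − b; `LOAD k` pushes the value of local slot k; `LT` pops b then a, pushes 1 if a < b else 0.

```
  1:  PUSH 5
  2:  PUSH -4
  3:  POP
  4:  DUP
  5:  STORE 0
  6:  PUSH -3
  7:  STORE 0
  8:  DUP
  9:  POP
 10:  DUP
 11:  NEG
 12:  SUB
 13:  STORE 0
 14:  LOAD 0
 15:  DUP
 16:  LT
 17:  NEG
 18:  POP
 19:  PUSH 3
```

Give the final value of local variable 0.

PUSH 5   [5]
PUSH -4  [5, -4]
POP      [5]
DUP      [5, 5]
STORE 0  [5]
PUSH -3  [5, -3]
STORE 0  [5]
DUP      [5, 5]
POP      [5]
DUP      [5, 5]
NEG      [5, -5]
SUB      [10]
STORE 0  []
LOAD 0   [10]
DUP      [10, 10]
LT       [0]
NEG      [0]
POP      []
PUSH 3   [3]

10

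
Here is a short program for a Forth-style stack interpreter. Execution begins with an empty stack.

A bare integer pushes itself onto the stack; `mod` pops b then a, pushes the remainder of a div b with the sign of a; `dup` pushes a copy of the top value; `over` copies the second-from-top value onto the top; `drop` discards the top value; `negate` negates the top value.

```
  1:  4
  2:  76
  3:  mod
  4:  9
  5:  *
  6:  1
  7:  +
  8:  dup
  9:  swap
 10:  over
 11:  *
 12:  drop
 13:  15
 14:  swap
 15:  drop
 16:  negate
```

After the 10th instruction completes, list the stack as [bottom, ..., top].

[37, 37, 37]

4    → 4
76   → 4 76
mod  → 4
9    → 4 9
*    → 36
1    → 36 1
+    → 37
dup  → 37 37
swap → 37 37
over → 37 37 37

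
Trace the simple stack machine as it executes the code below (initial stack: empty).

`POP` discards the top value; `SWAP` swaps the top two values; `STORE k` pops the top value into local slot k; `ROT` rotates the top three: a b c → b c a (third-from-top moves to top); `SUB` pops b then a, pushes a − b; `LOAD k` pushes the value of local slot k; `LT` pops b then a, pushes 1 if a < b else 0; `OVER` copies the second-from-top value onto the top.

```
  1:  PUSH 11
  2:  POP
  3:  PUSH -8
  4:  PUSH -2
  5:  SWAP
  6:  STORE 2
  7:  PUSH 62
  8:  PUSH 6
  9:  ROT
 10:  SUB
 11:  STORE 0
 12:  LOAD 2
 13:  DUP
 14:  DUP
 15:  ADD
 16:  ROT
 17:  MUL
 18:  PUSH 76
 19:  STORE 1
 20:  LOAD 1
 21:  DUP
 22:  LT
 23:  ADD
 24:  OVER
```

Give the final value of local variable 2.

PUSH 11 -> [11]
POP     -> []
PUSH -8 -> [-8]
PUSH -2 -> [-8, -2]
SWAP    -> [-2, -8]
STORE 2 -> [-2]
PUSH 62 -> [-2, 62]
PUSH 6  -> [-2, 62, 6]
ROT     -> [62, 6, -2]
SUB     -> [62, 8]
STORE 0 -> [62]
LOAD 2  -> [62, -8]
DUP     -> [62, -8, -8]
DUP     -> [62, -8, -8, -8]
ADD     -> [62, -8, -16]
ROT     -> [-8, -16, 62]
MUL     -> [-8, -992]
PUSH 76 -> [-8, -992, 76]
STORE 1 -> [-8, -992]
LOAD 1  -> [-8, -992, 76]
DUP     -> [-8, -992, 76, 76]
LT      -> [-8, -992, 0]
ADD     -> [-8, -992]
OVER    -> [-8, -992, -8]

-8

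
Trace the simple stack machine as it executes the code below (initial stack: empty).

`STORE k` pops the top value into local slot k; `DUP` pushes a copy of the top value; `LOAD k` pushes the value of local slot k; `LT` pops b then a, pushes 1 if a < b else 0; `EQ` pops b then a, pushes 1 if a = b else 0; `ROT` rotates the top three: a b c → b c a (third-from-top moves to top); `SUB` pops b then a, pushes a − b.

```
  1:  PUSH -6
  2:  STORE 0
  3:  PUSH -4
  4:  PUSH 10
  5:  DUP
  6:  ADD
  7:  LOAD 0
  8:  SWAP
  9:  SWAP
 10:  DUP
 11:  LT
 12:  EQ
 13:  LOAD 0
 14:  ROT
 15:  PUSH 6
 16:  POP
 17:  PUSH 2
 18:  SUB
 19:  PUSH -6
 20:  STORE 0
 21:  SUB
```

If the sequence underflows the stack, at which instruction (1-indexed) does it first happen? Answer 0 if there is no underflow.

PUSH -6 -> [-6]
STORE 0 -> []
PUSH -4 -> [-4]
PUSH 10 -> [-4, 10]
DUP     -> [-4, 10, 10]
ADD     -> [-4, 20]
LOAD 0  -> [-4, 20, -6]
SWAP    -> [-4, -6, 20]
SWAP    -> [-4, 20, -6]
DUP     -> [-4, 20, -6, -6]
LT      -> [-4, 20, 0]
EQ      -> [-4, 0]
LOAD 0  -> [-4, 0, -6]
ROT     -> [0, -6, -4]
PUSH 6  -> [0, -6, -4, 6]
POP     -> [0, -6, -4]
PUSH 2  -> [0, -6, -4, 2]
SUB     -> [0, -6, -6]
PUSH -6 -> [0, -6, -6, -6]
STORE 0 -> [0, -6, -6]
SUB     -> [0, 0]

0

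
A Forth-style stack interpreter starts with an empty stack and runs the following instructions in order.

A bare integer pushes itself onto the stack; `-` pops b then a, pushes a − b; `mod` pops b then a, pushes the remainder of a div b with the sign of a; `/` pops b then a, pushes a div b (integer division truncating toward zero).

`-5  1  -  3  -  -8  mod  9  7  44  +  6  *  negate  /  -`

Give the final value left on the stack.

-5      -5
1       -5 1
-       -6
3       -6 3
-       -9
-8      -9 -8
mod     -1
9       -1 9
7       -1 9 7
44      -1 9 7 44
+       -1 9 51
6       -1 9 51 6
*       -1 9 306
negate  -1 9 -306
/       -1 0
-       -1

-1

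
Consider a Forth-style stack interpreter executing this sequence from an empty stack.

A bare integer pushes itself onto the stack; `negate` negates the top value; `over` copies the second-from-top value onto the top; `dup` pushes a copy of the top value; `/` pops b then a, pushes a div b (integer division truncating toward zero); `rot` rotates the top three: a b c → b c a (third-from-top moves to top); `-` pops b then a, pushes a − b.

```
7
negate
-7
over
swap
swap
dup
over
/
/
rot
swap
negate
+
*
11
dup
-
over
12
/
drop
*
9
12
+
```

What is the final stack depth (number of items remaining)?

2

7      → [7]
negate → [-7]
-7     → [-7, -7]
over   → [-7, -7, -7]
swap   → [-7, -7, -7]
swap   → [-7, -7, -7]
dup    → [-7, -7, -7, -7]
over   → [-7, -7, -7, -7, -7]
/      → [-7, -7, -7, 1]
/      → [-7, -7, -7]
rot    → [-7, -7, -7]
swap   → [-7, -7, -7]
negate → [-7, -7, 7]
+      → [-7, 0]
*      → [0]
11     → [0, 11]
dup    → [0, 11, 11]
-      → [0, 0]
over   → [0, 0, 0]
12     → [0, 0, 0, 12]
/      → [0, 0, 0]
drop   → [0, 0]
*      → [0]
9      → [0, 9]
12     → [0, 9, 12]
+      → [0, 21]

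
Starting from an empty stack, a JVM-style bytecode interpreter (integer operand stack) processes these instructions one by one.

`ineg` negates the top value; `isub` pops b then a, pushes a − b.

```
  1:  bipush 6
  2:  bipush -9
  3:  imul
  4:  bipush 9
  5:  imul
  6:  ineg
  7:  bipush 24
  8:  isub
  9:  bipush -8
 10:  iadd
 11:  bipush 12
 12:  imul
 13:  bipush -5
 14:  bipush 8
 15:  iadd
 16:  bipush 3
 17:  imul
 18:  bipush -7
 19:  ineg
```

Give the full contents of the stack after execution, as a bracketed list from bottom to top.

bipush 6  → 6
bipush -9 → 6 -9
imul      → -54
bipush 9  → -54 9
imul      → -486
ineg      → 486
bipush 24 → 486 24
isub      → 462
bipush -8 → 462 -8
iadd      → 454
bipush 12 → 454 12
imul      → 5448
bipush -5 → 5448 -5
bipush 8  → 5448 -5 8
iadd      → 5448 3
bipush 3  → 5448 3 3
imul      → 5448 9
bipush -7 → 5448 9 -7
ineg      → 5448 9 7

[5448, 9, 7]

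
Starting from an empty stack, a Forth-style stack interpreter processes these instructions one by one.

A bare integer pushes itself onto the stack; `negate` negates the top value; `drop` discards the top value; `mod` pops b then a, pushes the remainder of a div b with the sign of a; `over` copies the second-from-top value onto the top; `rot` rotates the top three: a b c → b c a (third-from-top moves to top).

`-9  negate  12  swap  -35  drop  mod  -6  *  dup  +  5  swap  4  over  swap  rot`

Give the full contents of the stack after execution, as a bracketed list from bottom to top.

-9     -> -9
negate -> 9
12     -> 9 12
swap   -> 12 9
-35    -> 12 9 -35
drop   -> 12 9
mod    -> 3
-6     -> 3 -6
*      -> -18
dup    -> -18 -18
+      -> -36
5      -> -36 5
swap   -> 5 -36
4      -> 5 -36 4
over   -> 5 -36 4 -36
swap   -> 5 -36 -36 4
rot    -> 5 -36 4 -36

[5, -36, 4, -36]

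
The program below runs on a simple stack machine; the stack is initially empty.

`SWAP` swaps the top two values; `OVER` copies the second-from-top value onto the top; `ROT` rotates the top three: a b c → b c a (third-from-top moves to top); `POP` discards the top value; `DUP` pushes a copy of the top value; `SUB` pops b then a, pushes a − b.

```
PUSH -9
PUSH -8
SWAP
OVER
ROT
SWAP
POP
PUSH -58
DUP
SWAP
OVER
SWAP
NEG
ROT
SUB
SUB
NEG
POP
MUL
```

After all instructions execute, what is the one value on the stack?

PUSH -9  : [-9]
PUSH -8  : [-9, -8]
SWAP     : [-8, -9]
OVER     : [-8, -9, -8]
ROT      : [-9, -8, -8]
SWAP     : [-9, -8, -8]
POP      : [-9, -8]
PUSH -58 : [-9, -8, -58]
DUP      : [-9, -8, -58, -58]
SWAP     : [-9, -8, -58, -58]
OVER     : [-9, -8, -58, -58, -58]
SWAP     : [-9, -8, -58, -58, -58]
NEG      : [-9, -8, -58, -58, 58]
ROT      : [-9, -8, -58, 58, -58]
SUB      : [-9, -8, -58, 116]
SUB      : [-9, -8, -174]
NEG      : [-9, -8, 174]
POP      : [-9, -8]
MUL      : [72]

72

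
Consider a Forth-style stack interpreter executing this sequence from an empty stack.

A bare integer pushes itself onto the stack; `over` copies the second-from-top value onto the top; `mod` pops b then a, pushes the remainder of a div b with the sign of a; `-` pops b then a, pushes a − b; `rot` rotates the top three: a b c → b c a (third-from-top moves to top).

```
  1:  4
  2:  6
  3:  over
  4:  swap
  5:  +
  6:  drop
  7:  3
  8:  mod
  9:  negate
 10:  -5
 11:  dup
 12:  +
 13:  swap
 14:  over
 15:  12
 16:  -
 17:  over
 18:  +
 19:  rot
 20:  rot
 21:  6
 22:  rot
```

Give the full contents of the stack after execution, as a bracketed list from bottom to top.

[-23, -1, 6, -10]

4       4
6       4 6
over    4 6 4
swap    4 4 6
+       4 10
drop    4
3       4 3
mod     1
negate  -1
-5      -1 -5
dup     -1 -5 -5
+       -1 -10
swap    -10 -1
over    -10 -1 -10
12      -10 -1 -10 12
-       -10 -1 -22
over    -10 -1 -22 -1
+       -10 -1 -23
rot     -1 -23 -10
rot     -23 -10 -1
6       -23 -10 -1 6
rot     -23 -1 6 -10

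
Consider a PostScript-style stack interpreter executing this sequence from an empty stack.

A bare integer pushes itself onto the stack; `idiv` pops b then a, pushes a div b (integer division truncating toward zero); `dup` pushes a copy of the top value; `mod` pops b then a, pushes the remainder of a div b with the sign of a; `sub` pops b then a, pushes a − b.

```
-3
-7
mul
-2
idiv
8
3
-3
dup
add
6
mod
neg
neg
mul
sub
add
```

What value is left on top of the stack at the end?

-2

-3   : [-3]
-7   : [-3, -7]
mul  : [21]
-2   : [21, -2]
idiv : [-10]
8    : [-10, 8]
3    : [-10, 8, 3]
-3   : [-10, 8, 3, -3]
dup  : [-10, 8, 3, -3, -3]
add  : [-10, 8, 3, -6]
6    : [-10, 8, 3, -6, 6]
mod  : [-10, 8, 3, 0]
neg  : [-10, 8, 3, 0]
neg  : [-10, 8, 3, 0]
mul  : [-10, 8, 0]
sub  : [-10, 8]
add  : [-2]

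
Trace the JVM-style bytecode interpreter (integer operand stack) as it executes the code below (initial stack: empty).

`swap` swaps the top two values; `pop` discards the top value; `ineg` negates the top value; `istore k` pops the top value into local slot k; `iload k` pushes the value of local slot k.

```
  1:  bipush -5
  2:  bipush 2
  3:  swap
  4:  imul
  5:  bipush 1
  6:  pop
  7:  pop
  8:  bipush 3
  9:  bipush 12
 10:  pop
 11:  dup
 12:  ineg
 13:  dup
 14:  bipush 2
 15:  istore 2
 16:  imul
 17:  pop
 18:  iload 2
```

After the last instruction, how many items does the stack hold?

bipush -5 : -5
bipush 2  : -5 2
swap      : 2 -5
imul      : -10
bipush 1  : -10 1
pop       : -10
pop       : (empty)
bipush 3  : 3
bipush 12 : 3 12
pop       : 3
dup       : 3 3
ineg      : 3 -3
dup       : 3 -3 -3
bipush 2  : 3 -3 -3 2
istore 2  : 3 -3 -3
imul      : 3 9
pop       : 3
iload 2   : 3 2

2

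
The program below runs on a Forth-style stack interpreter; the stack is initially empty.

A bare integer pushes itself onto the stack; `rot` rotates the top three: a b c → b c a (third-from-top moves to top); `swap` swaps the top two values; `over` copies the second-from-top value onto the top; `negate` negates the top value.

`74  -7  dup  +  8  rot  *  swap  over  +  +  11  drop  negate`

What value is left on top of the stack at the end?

74      74
-7      74 -7
dup     74 -7 -7
+       74 -14
8       74 -14 8
rot     -14 8 74
*       -14 592
swap    592 -14
over    592 -14 592
+       592 578
+       1170
11      1170 11
drop    1170
negate  -1170

-1170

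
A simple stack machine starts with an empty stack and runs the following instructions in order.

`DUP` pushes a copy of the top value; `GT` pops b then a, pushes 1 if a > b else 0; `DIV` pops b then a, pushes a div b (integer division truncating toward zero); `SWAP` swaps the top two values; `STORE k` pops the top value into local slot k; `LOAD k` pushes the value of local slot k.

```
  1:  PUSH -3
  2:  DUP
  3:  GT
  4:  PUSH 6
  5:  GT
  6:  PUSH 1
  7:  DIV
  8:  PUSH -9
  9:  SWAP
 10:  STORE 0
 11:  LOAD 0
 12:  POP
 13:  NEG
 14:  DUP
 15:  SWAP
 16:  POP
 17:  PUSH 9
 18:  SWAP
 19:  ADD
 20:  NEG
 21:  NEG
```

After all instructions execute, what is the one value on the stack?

PUSH -3  [-3]
DUP      [-3, -3]
GT       [0]
PUSH 6   [0, 6]
GT       [0]
PUSH 1   [0, 1]
DIV      [0]
PUSH -9  [0, -9]
SWAP     [-9, 0]
STORE 0  [-9]
LOAD 0   [-9, 0]
POP      [-9]
NEG      [9]
DUP      [9, 9]
SWAP     [9, 9]
POP      [9]
PUSH 9   [9, 9]
SWAP     [9, 9]
ADD      [18]
NEG      [-18]
NEG      [18]

18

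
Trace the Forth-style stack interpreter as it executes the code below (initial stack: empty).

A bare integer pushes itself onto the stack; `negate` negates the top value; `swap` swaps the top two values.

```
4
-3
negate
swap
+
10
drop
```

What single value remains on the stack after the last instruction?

4       4
-3      4 -3
negate  4 3
swap    3 4
+       7
10      7 10
drop    7

7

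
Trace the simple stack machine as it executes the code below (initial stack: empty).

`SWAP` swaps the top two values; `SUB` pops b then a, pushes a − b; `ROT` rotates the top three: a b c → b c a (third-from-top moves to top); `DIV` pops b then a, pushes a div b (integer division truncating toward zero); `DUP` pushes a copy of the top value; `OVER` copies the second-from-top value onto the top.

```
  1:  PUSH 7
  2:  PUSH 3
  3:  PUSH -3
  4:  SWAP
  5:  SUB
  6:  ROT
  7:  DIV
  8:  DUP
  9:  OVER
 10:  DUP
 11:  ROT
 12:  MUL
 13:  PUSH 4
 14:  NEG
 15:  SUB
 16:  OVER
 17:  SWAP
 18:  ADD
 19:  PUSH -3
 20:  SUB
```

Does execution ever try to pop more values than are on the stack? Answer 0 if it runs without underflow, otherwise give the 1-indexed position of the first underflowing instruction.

6

PUSH 7  → 7
PUSH 3  → 7 3
PUSH -3 → 7 3 -3
SWAP    → 7 -3 3
SUB     → 7 -6
ROT  — needs 3 operands, stack has 2 → underflow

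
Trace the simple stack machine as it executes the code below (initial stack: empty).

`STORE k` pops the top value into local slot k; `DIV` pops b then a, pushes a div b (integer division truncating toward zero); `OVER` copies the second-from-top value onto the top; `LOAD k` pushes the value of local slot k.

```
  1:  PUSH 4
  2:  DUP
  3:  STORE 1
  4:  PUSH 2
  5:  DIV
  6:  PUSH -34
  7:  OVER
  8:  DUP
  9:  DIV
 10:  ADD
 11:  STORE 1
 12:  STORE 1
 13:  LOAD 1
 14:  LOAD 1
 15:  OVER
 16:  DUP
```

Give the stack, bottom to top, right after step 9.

[2, -34, 1]

PUSH 4   -> [4]
DUP      -> [4, 4]
STORE 1  -> [4]
PUSH 2   -> [4, 2]
DIV      -> [2]
PUSH -34 -> [2, -34]
OVER     -> [2, -34, 2]
DUP      -> [2, -34, 2, 2]
DIV      -> [2, -34, 1]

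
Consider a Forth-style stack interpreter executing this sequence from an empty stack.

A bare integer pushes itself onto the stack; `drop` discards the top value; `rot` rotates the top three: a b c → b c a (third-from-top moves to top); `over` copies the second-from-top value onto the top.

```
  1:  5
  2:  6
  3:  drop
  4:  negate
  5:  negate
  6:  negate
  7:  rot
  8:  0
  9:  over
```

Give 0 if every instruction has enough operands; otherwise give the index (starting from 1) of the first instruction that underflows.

5      -> [5]
6      -> [5, 6]
drop   -> [5]
negate -> [-5]
negate -> [5]
negate -> [-5]
rot  — needs 3 operands, stack has 1 → underflow

7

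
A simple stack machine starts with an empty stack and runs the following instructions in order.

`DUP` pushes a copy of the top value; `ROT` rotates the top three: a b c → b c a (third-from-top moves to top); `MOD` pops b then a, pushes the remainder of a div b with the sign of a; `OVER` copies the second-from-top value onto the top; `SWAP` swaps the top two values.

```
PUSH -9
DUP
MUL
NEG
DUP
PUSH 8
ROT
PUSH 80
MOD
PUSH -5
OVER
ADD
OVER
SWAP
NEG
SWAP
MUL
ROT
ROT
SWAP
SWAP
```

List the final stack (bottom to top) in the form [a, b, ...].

[-81, -6, 8, -1]

PUSH -9 -> [-9]
DUP     -> [-9, -9]
MUL     -> [81]
NEG     -> [-81]
DUP     -> [-81, -81]
PUSH 8  -> [-81, -81, 8]
ROT     -> [-81, 8, -81]
PUSH 80 -> [-81, 8, -81, 80]
MOD     -> [-81, 8, -1]
PUSH -5 -> [-81, 8, -1, -5]
OVER    -> [-81, 8, -1, -5, -1]
ADD     -> [-81, 8, -1, -6]
OVER    -> [-81, 8, -1, -6, -1]
SWAP    -> [-81, 8, -1, -1, -6]
NEG     -> [-81, 8, -1, -1, 6]
SWAP    -> [-81, 8, -1, 6, -1]
MUL     -> [-81, 8, -1, -6]
ROT     -> [-81, -1, -6, 8]
ROT     -> [-81, -6, 8, -1]
SWAP    -> [-81, -6, -1, 8]
SWAP    -> [-81, -6, 8, -1]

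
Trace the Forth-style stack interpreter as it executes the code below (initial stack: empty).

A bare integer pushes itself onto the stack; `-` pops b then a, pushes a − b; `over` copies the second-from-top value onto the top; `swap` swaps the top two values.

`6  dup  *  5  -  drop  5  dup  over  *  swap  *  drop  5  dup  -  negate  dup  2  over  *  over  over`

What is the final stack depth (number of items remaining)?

6      : [6]
dup    : [6, 6]
*      : [36]
5      : [36, 5]
-      : [31]
drop   : []
5      : [5]
dup    : [5, 5]
over   : [5, 5, 5]
*      : [5, 25]
swap   : [25, 5]
*      : [125]
drop   : []
5      : [5]
dup    : [5, 5]
-      : [0]
negate : [0]
dup    : [0, 0]
2      : [0, 0, 2]
over   : [0, 0, 2, 0]
*      : [0, 0, 0]
over   : [0, 0, 0, 0]
over   : [0, 0, 0, 0, 0]

5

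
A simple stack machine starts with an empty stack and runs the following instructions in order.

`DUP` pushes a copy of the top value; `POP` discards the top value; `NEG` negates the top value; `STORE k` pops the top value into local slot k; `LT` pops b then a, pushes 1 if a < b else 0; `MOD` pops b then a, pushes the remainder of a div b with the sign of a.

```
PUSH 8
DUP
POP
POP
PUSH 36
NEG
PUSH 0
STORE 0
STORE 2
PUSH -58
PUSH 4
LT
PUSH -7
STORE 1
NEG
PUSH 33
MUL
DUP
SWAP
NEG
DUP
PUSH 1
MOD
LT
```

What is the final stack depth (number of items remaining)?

PUSH 8   -> 8
DUP      -> 8 8
POP      -> 8
POP      -> (empty)
PUSH 36  -> 36
NEG      -> -36
PUSH 0   -> -36 0
STORE 0  -> -36
STORE 2  -> (empty)
PUSH -58 -> -58
PUSH 4   -> -58 4
LT       -> 1
PUSH -7  -> 1 -7
STORE 1  -> 1
NEG      -> -1
PUSH 33  -> -1 33
MUL      -> -33
DUP      -> -33 -33
SWAP     -> -33 -33
NEG      -> -33 33
DUP      -> -33 33 33
PUSH 1   -> -33 33 33 1
MOD      -> -33 33 0
LT       -> -33 0

2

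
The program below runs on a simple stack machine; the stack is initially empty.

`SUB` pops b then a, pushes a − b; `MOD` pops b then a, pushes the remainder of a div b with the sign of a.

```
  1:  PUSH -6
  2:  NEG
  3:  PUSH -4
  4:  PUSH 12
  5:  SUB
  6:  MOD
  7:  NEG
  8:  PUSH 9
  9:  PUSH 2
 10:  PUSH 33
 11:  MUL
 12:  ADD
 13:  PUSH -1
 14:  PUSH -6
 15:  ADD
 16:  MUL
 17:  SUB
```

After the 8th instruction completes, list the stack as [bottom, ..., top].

[-6, 9]

PUSH -6 → [-6]
NEG     → [6]
PUSH -4 → [6, -4]
PUSH 12 → [6, -4, 12]
SUB     → [6, -16]
MOD     → [6]
NEG     → [-6]
PUSH 9  → [-6, 9]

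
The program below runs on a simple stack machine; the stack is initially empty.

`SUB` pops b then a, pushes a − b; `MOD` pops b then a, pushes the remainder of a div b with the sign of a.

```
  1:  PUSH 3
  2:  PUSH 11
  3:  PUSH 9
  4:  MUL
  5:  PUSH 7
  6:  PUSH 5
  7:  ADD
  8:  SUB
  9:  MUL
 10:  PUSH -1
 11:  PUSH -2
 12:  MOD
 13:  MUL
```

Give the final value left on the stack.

PUSH 3   [3]
PUSH 11  [3, 11]
PUSH 9   [3, 11, 9]
MUL      [3, 99]
PUSH 7   [3, 99, 7]
PUSH 5   [3, 99, 7, 5]
ADD      [3, 99, 12]
SUB      [3, 87]
MUL      [261]
PUSH -1  [261, -1]
PUSH -2  [261, -1, -2]
MOD      [261, -1]
MUL      [-261]

-261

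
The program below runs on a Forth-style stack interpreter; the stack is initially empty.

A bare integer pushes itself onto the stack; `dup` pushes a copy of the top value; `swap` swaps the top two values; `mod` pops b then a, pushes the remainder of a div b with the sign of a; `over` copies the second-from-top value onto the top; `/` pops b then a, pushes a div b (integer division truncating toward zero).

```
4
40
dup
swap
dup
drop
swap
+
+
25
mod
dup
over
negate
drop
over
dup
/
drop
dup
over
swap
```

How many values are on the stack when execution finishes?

4

4      : [4]
40     : [4, 40]
dup    : [4, 40, 40]
swap   : [4, 40, 40]
dup    : [4, 40, 40, 40]
drop   : [4, 40, 40]
swap   : [4, 40, 40]
+      : [4, 80]
+      : [84]
25     : [84, 25]
mod    : [9]
dup    : [9, 9]
over   : [9, 9, 9]
negate : [9, 9, -9]
drop   : [9, 9]
over   : [9, 9, 9]
dup    : [9, 9, 9, 9]
/      : [9, 9, 1]
drop   : [9, 9]
dup    : [9, 9, 9]
over   : [9, 9, 9, 9]
swap   : [9, 9, 9, 9]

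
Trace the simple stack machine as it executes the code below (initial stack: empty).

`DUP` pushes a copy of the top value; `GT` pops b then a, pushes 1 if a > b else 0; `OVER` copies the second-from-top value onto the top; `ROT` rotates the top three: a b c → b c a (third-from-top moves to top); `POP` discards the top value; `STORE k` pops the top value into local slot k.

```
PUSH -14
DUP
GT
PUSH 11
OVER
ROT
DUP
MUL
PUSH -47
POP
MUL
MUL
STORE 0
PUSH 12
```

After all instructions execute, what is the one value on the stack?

12

PUSH -14 -> [-14]
DUP      -> [-14, -14]
GT       -> [0]
PUSH 11  -> [0, 11]
OVER     -> [0, 11, 0]
ROT      -> [11, 0, 0]
DUP      -> [11, 0, 0, 0]
MUL      -> [11, 0, 0]
PUSH -47 -> [11, 0, 0, -47]
POP      -> [11, 0, 0]
MUL      -> [11, 0]
MUL      -> [0]
STORE 0  -> []
PUSH 12  -> [12]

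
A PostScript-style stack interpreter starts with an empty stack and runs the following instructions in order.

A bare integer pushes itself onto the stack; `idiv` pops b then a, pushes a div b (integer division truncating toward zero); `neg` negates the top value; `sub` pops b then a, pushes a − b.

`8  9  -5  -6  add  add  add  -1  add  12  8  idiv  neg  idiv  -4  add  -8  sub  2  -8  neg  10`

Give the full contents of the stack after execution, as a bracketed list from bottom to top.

8    -> 8
9    -> 8 9
-5   -> 8 9 -5
-6   -> 8 9 -5 -6
add  -> 8 9 -11
add  -> 8 -2
add  -> 6
-1   -> 6 -1
add  -> 5
12   -> 5 12
8    -> 5 12 8
idiv -> 5 1
neg  -> 5 -1
idiv -> -5
-4   -> -5 -4
add  -> -9
-8   -> -9 -8
sub  -> -1
2    -> -1 2
-8   -> -1 2 -8
neg  -> -1 2 8
10   -> -1 2 8 10

[-1, 2, 8, 10]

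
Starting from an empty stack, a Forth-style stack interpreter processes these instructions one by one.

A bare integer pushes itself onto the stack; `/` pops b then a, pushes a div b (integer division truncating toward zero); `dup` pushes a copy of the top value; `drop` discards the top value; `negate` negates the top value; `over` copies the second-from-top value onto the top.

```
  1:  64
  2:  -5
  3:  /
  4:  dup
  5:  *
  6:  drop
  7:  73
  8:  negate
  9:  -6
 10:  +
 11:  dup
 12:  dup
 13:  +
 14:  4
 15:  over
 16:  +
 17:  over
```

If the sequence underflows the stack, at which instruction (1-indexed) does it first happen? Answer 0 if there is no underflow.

64     : [64]
-5     : [64, -5]
/      : [-12]
dup    : [-12, -12]
*      : [144]
drop   : []
73     : [73]
negate : [-73]
-6     : [-73, -6]
+      : [-79]
dup    : [-79, -79]
dup    : [-79, -79, -79]
+      : [-79, -158]
4      : [-79, -158, 4]
over   : [-79, -158, 4, -158]
+      : [-79, -158, -154]
over   : [-79, -158, -154, -158]

0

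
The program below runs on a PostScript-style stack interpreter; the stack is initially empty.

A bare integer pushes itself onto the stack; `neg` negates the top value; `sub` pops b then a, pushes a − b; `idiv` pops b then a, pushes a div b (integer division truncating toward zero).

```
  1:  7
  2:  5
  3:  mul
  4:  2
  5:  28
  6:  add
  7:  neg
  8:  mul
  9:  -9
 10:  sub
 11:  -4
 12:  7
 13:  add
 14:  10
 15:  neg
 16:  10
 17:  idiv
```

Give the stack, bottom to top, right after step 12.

7    7
5    7 5
mul  35
2    35 2
28   35 2 28
add  35 30
neg  35 -30
mul  -1050
-9   -1050 -9
sub  -1041
-4   -1041 -4
7    -1041 -4 7

[-1041, -4, 7]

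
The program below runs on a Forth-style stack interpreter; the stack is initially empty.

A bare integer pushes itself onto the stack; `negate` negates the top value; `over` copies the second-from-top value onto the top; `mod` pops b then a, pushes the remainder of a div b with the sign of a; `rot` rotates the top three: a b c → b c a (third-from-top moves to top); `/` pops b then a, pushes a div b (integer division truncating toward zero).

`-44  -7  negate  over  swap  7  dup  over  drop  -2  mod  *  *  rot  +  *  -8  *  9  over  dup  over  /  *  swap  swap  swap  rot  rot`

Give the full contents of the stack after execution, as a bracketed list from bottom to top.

[9, 1760, 1760]

-44    : -44
-7     : -44 -7
negate : -44 7
over   : -44 7 -44
swap   : -44 -44 7
7      : -44 -44 7 7
dup    : -44 -44 7 7 7
over   : -44 -44 7 7 7 7
drop   : -44 -44 7 7 7
-2     : -44 -44 7 7 7 -2
mod    : -44 -44 7 7 1
*      : -44 -44 7 7
*      : -44 -44 49
rot    : -44 49 -44
+      : -44 5
*      : -220
-8     : -220 -8
*      : 1760
9      : 1760 9
over   : 1760 9 1760
dup    : 1760 9 1760 1760
over   : 1760 9 1760 1760 1760
/      : 1760 9 1760 1
*      : 1760 9 1760
swap   : 1760 1760 9
swap   : 1760 9 1760
swap   : 1760 1760 9
rot    : 1760 9 1760
rot    : 9 1760 1760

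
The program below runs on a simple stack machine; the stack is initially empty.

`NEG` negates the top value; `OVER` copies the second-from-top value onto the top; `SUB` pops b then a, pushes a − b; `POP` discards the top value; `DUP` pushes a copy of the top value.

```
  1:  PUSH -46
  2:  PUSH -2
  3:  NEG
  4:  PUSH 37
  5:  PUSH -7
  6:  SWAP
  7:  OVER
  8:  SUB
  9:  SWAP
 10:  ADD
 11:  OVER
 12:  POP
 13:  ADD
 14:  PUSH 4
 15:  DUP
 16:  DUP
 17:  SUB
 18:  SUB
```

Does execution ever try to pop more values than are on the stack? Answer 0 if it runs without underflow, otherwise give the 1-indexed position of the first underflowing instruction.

PUSH -46 → -46
PUSH -2  → -46 -2
NEG      → -46 2
PUSH 37  → -46 2 37
PUSH -7  → -46 2 37 -7
SWAP     → -46 2 -7 37
OVER     → -46 2 -7 37 -7
SUB      → -46 2 -7 44
SWAP     → -46 2 44 -7
ADD      → -46 2 37
OVER     → -46 2 37 2
POP      → -46 2 37
ADD      → -46 39
PUSH 4   → -46 39 4
DUP      → -46 39 4 4
DUP      → -46 39 4 4 4
SUB      → -46 39 4 0
SUB      → -46 39 4

0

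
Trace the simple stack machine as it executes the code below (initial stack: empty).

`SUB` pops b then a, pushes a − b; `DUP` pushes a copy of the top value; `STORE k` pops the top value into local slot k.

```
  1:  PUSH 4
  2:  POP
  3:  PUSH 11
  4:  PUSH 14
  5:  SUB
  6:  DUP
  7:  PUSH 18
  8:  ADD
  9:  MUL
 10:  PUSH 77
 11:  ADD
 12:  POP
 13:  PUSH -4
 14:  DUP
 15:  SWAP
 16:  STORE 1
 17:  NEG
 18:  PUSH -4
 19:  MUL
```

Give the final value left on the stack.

PUSH 4   [4]
POP      []
PUSH 11  [11]
PUSH 14  [11, 14]
SUB      [-3]
DUP      [-3, -3]
PUSH 18  [-3, -3, 18]
ADD      [-3, 15]
MUL      [-45]
PUSH 77  [-45, 77]
ADD      [32]
POP      []
PUSH -4  [-4]
DUP      [-4, -4]
SWAP     [-4, -4]
STORE 1  [-4]
NEG      [4]
PUSH -4  [4, -4]
MUL      [-16]

-16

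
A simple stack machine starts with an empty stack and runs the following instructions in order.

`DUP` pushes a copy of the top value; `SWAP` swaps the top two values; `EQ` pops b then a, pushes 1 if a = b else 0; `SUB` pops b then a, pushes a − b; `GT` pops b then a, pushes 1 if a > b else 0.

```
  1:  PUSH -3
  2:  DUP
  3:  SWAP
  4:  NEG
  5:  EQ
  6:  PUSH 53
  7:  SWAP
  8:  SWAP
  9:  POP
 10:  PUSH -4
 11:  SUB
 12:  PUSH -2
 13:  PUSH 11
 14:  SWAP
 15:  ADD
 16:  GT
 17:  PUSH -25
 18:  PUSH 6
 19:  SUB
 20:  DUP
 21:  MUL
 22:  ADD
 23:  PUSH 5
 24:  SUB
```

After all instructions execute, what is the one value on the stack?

PUSH -3  → [-3]
DUP      → [-3, -3]
SWAP     → [-3, -3]
NEG      → [-3, 3]
EQ       → [0]
PUSH 53  → [0, 53]
SWAP     → [53, 0]
SWAP     → [0, 53]
POP      → [0]
PUSH -4  → [0, -4]
SUB      → [4]
PUSH -2  → [4, -2]
PUSH 11  → [4, -2, 11]
SWAP     → [4, 11, -2]
ADD      → [4, 9]
GT       → [0]
PUSH -25 → [0, -25]
PUSH 6   → [0, -25, 6]
SUB      → [0, -31]
DUP      → [0, -31, -31]
MUL      → [0, 961]
ADD      → [961]
PUSH 5   → [961, 5]
SUB      → [956]

956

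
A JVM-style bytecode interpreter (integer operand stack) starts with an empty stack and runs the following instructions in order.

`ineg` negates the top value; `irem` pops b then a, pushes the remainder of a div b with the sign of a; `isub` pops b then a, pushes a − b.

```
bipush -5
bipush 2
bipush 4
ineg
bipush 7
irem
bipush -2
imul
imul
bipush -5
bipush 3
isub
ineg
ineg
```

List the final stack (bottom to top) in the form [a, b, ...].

bipush -5 → -5
bipush 2  → -5 2
bipush 4  → -5 2 4
ineg      → -5 2 -4
bipush 7  → -5 2 -4 7
irem      → -5 2 -4
bipush -2 → -5 2 -4 -2
imul      → -5 2 8
imul      → -5 16
bipush -5 → -5 16 -5
bipush 3  → -5 16 -5 3
isub      → -5 16 -8
ineg      → -5 16 8
ineg      → -5 16 -8

[-5, 16, -8]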